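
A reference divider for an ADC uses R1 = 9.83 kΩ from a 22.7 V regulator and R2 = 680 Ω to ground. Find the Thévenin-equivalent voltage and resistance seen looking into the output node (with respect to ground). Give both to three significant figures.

V_th is the open-circuit tap voltage: 22.7 × 680/(9830 + 680) = 1.47 V.
With the supply zeroed, R1 and R2 appear in parallel from the tap: R_th = R1‖R2 = (9830 × 680)/10510 = 636 Ω.

V_th = 1.47 V, R_th = 636 Ω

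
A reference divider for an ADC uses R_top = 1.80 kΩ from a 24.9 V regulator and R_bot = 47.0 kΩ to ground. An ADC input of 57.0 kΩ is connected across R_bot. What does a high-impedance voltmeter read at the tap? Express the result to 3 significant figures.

The load sits in parallel with R_bot: R_bot‖R_L = (47.0 × 57.0) / (47.0 + 57.0) = 25.76 kΩ.
V_out = 24.9 × 25.76 / (1.80 + 25.76) = 24.9 × 25.76/27.56 = 23.3 V.
(Unloaded it would have been 24.0 V.)

V_out ≈ 23.3 V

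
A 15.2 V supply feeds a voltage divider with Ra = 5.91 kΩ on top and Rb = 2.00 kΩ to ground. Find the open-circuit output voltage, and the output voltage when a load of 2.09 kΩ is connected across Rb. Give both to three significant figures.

Unloaded: 3.84 V; loaded: 2.24 V

Open-circuit: V = 15.2 × 2.00/(5.91 + 2.00) = 3.84 V.
With the load, Rb becomes Rb‖R_L = 1.022 kΩ, so V = 15.2 × 1.022/6.932 = 2.24 V.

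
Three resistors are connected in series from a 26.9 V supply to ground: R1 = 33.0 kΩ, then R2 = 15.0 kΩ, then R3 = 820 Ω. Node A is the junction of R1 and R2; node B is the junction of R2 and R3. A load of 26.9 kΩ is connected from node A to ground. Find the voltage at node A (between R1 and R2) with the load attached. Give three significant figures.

V ≈ 6.24 V

Below node A the series string R2+R3 = 15820 Ω sits in parallel with the 26900 Ω load: 9962 Ω.
V_A = 26.9 × 9962/(33000 + 9962) = 6.24 V.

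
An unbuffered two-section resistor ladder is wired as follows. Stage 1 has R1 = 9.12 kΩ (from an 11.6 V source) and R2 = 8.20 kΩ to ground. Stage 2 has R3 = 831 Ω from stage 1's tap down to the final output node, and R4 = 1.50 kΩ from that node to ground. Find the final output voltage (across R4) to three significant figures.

V_out ≈ 1.24 V

Stage 2 presents R3+R4 = 2331 Ω as a load on stage 1's tap.
Stage 1's lower leg becomes R2‖(R3+R4) = 1815 Ω, so V_mid = 11.6 × 1815/10940 = 1.925 V.
Stage 2 is itself unloaded: V_out = V_mid × R4/(R3+R4) = 1.925 × 1500/2331 = 1.24 V.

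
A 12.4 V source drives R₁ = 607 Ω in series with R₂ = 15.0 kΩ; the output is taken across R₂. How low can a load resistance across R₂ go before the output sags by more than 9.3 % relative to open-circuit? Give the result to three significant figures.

R_L(min) ≈ 5.69 kΩ

Output resistance R_th = R₁‖R₂ = (607 × 15000)/15610 = 583.4 Ω.
The fractional drop is R_th/(R_th + R_L); requiring this ≤ 0.0930 gives R_L ≥ R_th(1/0.0930 − 1) = 583.4 × 9.753 = 5.69 kΩ.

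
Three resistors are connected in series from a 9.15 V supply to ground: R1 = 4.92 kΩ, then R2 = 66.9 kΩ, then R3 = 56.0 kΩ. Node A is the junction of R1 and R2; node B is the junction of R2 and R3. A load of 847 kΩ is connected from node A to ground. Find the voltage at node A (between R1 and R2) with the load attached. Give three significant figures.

V ≈ 8.75 V

Below node A the series string R2+R3 = 122.9 kΩ sits in parallel with the 847 kΩ load: 107.3 kΩ.
V_A = 9.15 × 107.3/(4.92 + 107.3) = 8.75 V.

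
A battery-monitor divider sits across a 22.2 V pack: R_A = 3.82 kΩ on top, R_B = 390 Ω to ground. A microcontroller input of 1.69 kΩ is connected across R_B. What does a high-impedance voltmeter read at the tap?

The load sits in parallel with R_B: R_B‖R_L = (390 × 1690) / (390 + 1690) = 316.9 Ω.
V_out = 22.2 × 316.9 / (3820 + 316.9) = 22.2 × 316.9/4137 = 1.70 V.
(Unloaded it would have been 2.06 V.)

V_out ≈ 1.70 V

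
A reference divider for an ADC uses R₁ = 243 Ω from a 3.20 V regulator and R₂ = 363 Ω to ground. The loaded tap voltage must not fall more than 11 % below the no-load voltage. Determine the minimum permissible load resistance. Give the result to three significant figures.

Output resistance R_th = R₁‖R₂ = (243 × 363)/606.0 = 145.6 Ω.
The fractional drop is R_th/(R_th + R_L); requiring this ≤ 0.110 gives R_L ≥ R_th(1/0.110 − 1) = 145.6 × 8.091 = 1.18 kΩ.

R_L(min) ≈ 1.18 kΩ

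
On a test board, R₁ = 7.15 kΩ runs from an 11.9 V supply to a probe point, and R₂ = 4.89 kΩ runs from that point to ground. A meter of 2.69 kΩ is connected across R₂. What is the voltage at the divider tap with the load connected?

V_out ≈ 2.32 V

The load sits in parallel with R₂: R₂‖R_L = (4.89 × 2.69) / (4.89 + 2.69) = 1.735 kΩ.
V_out = 11.9 × 1.735 / (7.15 + 1.735) = 11.9 × 1.735/8.885 = 2.32 V.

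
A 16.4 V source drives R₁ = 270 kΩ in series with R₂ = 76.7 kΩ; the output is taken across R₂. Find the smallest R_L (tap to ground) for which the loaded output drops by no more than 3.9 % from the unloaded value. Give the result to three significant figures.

R_L(min) ≈ 1.47 MΩ

Output resistance R_th = R₁‖R₂ = (270 × 76.7)/346.7 = 59.73 kΩ.
The fractional drop is R_th/(R_th + R_L); requiring this ≤ 0.0390 gives R_L ≥ R_th(1/0.0390 − 1) = 59.73 × 24.64 = 1.47 MΩ.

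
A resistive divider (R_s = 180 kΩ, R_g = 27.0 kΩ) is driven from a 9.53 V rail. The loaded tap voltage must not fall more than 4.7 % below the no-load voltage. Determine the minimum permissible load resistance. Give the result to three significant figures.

Output resistance R_th = R_s‖R_g = (180 × 27.0)/207.0 = 23.48 kΩ.
The fractional drop is R_th/(R_th + R_L); requiring this ≤ 0.0470 gives R_L ≥ R_th(1/0.0470 − 1) = 23.48 × 20.28 = 476 kΩ.

R_L(min) ≈ 476 kΩ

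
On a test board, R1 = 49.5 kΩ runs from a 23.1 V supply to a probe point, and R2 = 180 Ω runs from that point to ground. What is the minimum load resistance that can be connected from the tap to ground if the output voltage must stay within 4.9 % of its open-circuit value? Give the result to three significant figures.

R_L(min) ≈ 3.48 kΩ

Output resistance R_th = R1‖R2 = (49500 × 180)/49680 = 179.3 Ω.
The fractional drop is R_th/(R_th + R_L); requiring this ≤ 0.0490 gives R_L ≥ R_th(1/0.0490 − 1) = 179.3 × 19.41 = 3.48 kΩ.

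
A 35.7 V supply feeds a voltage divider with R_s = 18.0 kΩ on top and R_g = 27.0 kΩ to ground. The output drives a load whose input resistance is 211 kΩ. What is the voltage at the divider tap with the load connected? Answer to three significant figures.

V_out ≈ 20.4 V

The load sits in parallel with R_g: R_g‖R_L = (27.0 × 211) / (27.0 + 211) = 23.94 kΩ.
V_out = 35.7 × 23.94 / (18.0 + 23.94) = 35.7 × 23.94/41.94 = 20.4 V.
(Unloaded it would have been 21.4 V.)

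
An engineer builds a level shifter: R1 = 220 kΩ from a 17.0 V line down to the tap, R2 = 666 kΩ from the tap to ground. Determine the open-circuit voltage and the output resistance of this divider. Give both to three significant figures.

V_th = 12.8 V, R_th = 165 kΩ

V_th is the open-circuit tap voltage: 17.0 × 666/(220 + 666) = 12.8 V.
With the supply zeroed, R1 and R2 appear in parallel from the tap: R_th = R1‖R2 = (220 × 666)/886.0 = 165 kΩ.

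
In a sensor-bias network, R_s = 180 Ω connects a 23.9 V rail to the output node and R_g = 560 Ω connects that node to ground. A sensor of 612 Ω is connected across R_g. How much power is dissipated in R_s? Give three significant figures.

P ≈ 461 mW

Total resistance from the source is R_s + (R_g‖R_L) = 472.4 Ω, so I = 23.9/472.4 Ω = 50.59 mA.
P = I²·R_s = (50.59 mA)² × 180 Ω = 461 mW.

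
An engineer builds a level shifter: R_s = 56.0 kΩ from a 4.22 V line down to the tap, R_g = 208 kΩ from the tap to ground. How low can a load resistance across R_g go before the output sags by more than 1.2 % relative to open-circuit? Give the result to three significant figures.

R_L(min) ≈ 3.63 MΩ

Output resistance R_th = R_s‖R_g = (56.0 × 208)/264.0 = 44.12 kΩ.
The fractional drop is R_th/(R_th + R_L); requiring this ≤ 0.0120 gives R_L ≥ R_th(1/0.0120 − 1) = 44.12 × 82.33 = 3.63 MΩ.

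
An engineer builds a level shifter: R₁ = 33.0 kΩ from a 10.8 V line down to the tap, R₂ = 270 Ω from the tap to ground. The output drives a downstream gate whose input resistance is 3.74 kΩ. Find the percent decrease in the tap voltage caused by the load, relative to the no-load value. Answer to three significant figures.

6.68 %

The divider's output (Thévenin) resistance is R₁‖R₂ = 267.8 Ω.
Fractional drop under load = R_th/(R_th + R_L) = 267.8 / (267.8 + 3740) = 0.06682.
So the output falls by 6.68 %.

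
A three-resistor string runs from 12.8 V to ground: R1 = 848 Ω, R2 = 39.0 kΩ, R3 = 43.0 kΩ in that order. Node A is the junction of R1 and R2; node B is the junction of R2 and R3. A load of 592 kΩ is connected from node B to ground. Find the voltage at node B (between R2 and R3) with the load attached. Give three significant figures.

At node B, R3 is in parallel with the load: R3‖R_L = 40090 Ω.
Below node A the resistance is R2 + (R3‖R_L) = 79090 Ω, so V_A = 12.8 × 79090/79940 = 12.66 V.
Then V_B = V_A × (R3‖R_L)/(R2 + R3‖R_L) = 12.66 × 40090/79090 = 6.42 V.

V ≈ 6.42 V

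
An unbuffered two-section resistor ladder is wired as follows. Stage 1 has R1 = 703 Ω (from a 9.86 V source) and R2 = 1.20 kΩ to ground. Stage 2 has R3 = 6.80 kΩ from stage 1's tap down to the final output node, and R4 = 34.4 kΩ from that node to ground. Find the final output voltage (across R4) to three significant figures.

Stage 2 presents R3+R4 = 41200 Ω as a load on stage 1's tap.
Stage 1's lower leg becomes R2‖(R3+R4) = 1166 Ω, so V_mid = 9.86 × 1166/1869 = 6.151 V.
Stage 2 is itself unloaded: V_out = V_mid × R4/(R3+R4) = 6.151 × 34400/41200 = 5.14 V.

V_out ≈ 5.14 V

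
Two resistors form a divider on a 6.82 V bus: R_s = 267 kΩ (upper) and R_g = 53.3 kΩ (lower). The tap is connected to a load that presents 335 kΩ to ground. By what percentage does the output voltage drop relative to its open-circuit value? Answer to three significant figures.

11.7 %

Unloaded V = 6.82 × 53.3/320.3 = 1.1349 V.
Loaded: R_g‖R_L = 45.98 kΩ, giving V = 6.82 × 45.98/313.0 = 1.0020 V.
Drop = (1.1349 − 1.0020) / 1.1349 = 11.7 %.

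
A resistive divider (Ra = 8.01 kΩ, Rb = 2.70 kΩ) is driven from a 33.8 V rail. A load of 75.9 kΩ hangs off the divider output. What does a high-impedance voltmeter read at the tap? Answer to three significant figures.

V_out ≈ 8.30 V

The load sits in parallel with Rb: Rb‖R_L = (2.70 × 75.9) / (2.70 + 75.9) = 2.607 kΩ.
V_out = 33.8 × 2.607 / (8.01 + 2.607) = 33.8 × 2.607/10.62 = 8.30 V.
(Unloaded it would have been 8.52 V.)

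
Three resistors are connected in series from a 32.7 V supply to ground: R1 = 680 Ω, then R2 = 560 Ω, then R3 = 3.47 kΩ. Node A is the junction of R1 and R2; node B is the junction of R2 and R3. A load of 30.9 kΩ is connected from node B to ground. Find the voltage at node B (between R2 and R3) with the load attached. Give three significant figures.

At node B, R3 is in parallel with the load: R3‖R_L = 3120 Ω.
Below node A the resistance is R2 + (R3‖R_L) = 3680 Ω, so V_A = 32.7 × 3680/4360 = 27.60 V.
Then V_B = V_A × (R3‖R_L)/(R2 + R3‖R_L) = 27.60 × 3120/3680 = 23.4 V.

V ≈ 23.4 V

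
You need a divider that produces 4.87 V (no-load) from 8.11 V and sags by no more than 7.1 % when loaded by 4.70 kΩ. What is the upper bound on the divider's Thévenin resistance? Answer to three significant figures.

Loading drop = R_th/(R_th + R_L) ≤ 0.0710, so R_th ≤ R_L · ε/(1−ε) = 4.70 kΩ × 0.0710/0.9290 = 359 Ω.
(Any R1, R2 with R2/(R1+R2) = 0.600 and R1‖R2 ≤ 359 Ω will meet the spec.)

R_th ≤ 359 Ω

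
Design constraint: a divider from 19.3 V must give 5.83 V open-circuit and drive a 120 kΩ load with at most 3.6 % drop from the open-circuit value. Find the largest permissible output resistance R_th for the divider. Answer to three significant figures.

Loading drop = R_th/(R_th + R_L) ≤ 0.0360, so R_th ≤ R_L · ε/(1−ε) = 120 kΩ × 0.0360/0.9640 = 4.48 kΩ.

R_th ≤ 4.48 kΩ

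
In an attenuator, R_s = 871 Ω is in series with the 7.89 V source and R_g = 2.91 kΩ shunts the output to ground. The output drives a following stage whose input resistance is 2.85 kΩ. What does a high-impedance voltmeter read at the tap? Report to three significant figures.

V_out ≈ 4.92 V

The load sits in parallel with R_g: R_g‖R_L = (2910 × 2850) / (2910 + 2850) = 1440 Ω.
V_out = 7.89 × 1440 / (871 + 1440) = 7.89 × 1440/2311 = 4.92 V.
(Unloaded it would have been 6.07 V.)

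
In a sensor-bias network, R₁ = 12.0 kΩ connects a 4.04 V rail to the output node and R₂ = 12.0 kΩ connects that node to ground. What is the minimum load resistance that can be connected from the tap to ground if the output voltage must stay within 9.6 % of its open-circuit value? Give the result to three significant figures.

Output resistance R_th = R₁‖R₂ = (12.0 × 12.0)/24.00 = 6.000 kΩ.
The fractional drop is R_th/(R_th + R_L); requiring this ≤ 0.0960 gives R_L ≥ R_th(1/0.0960 − 1) = 6.000 × 9.417 = 56.5 kΩ.

R_L(min) ≈ 56.5 kΩ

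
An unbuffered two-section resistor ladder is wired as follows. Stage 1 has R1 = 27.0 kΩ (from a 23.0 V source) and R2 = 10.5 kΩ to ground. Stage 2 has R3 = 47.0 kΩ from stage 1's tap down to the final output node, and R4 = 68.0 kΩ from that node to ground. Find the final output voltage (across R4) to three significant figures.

Stage 2 presents R3+R4 = 115.0 kΩ as a load on stage 1's tap.
Stage 1's lower leg becomes R2‖(R3+R4) = 9.622 kΩ, so V_mid = 23.0 × 9.622/36.62 = 6.043 V.
Stage 2 is itself unloaded: V_out = V_mid × R4/(R3+R4) = 6.043 × 68.0/115.0 = 3.57 V.

V_out ≈ 3.57 V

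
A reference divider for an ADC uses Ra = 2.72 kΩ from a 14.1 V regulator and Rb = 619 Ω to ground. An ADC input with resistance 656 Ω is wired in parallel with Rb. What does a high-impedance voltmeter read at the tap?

The load sits in parallel with Rb: Rb‖R_L = (619 × 656) / (619 + 656) = 318.5 Ω.
V_out = 14.1 × 318.5 / (2720 + 318.5) = 14.1 × 318.5/3038 = 1.48 V.
(Unloaded it would have been 2.61 V.)

V_out ≈ 1.48 V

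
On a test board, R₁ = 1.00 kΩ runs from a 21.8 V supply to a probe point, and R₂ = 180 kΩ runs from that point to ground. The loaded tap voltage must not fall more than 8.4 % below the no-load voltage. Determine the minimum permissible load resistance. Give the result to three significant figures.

R_L(min) ≈ 10.8 kΩ

Output resistance R_th = R₁‖R₂ = (1000 × 180000)/181000 = 994.5 Ω.
The fractional drop is R_th/(R_th + R_L); requiring this ≤ 0.0840 gives R_L ≥ R_th(1/0.0840 − 1) = 994.5 × 10.90 = 10.8 kΩ.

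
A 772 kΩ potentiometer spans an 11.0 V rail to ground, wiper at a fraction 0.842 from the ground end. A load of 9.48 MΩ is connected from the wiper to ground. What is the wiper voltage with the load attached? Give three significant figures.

V ≈ 9.16 V

The wiper splits the pot into (1−α)R = 122.0 kΩ above and αR = 650.0 kΩ below.
Lower section ‖ load = 608.3 kΩ.
V_wiper = 11.0 × 608.3/(122.0 + 608.3) = 9.16 V.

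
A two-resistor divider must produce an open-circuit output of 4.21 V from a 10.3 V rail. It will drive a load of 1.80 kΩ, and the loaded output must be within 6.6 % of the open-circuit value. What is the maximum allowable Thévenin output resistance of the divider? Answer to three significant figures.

Loading drop = R_th/(R_th + R_L) ≤ 0.0660, so R_th ≤ R_L · ε/(1−ε) = 1.80 kΩ × 0.0660/0.9340 = 127 Ω.

R_th ≤ 127 Ω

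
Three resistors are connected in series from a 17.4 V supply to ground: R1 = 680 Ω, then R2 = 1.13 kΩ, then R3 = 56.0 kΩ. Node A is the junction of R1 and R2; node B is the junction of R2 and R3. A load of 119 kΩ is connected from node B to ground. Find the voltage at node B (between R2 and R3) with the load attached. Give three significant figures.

At node B, R3 is in parallel with the load: R3‖R_L = 38080 Ω.
Below node A the resistance is R2 + (R3‖R_L) = 39210 Ω, so V_A = 17.4 × 39210/39890 = 17.10 V.
Then V_B = V_A × (R3‖R_L)/(R2 + R3‖R_L) = 17.10 × 38080/39210 = 16.6 V.

V ≈ 16.6 V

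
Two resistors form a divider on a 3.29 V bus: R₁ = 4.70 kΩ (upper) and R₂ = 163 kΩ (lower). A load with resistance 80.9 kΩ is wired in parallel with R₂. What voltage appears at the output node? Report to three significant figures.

The load sits in parallel with R₂: R₂‖R_L = (163 × 80.9) / (163 + 80.9) = 54.07 kΩ.
V_out = 3.29 × 54.07 / (4.70 + 54.07) = 3.29 × 54.07/58.77 = 3.03 V.

V_out ≈ 3.03 V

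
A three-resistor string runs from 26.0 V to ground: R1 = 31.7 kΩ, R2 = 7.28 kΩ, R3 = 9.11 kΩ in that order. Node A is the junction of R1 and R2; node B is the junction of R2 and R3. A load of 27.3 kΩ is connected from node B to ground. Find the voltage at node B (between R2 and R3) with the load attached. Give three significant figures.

V ≈ 3.88 V

At node B, R3 is in parallel with the load: R3‖R_L = 6.831 kΩ.
Below node A the resistance is R2 + (R3‖R_L) = 14.11 kΩ, so V_A = 26.0 × 14.11/45.81 = 8.009 V.
Then V_B = V_A × (R3‖R_L)/(R2 + R3‖R_L) = 8.009 × 6.831/14.11 = 3.88 V.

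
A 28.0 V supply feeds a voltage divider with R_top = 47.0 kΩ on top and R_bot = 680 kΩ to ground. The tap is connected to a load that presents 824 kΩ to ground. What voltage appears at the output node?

The load sits in parallel with R_bot: R_bot‖R_L = (680 × 824) / (680 + 824) = 372.6 kΩ.
V_out = 28.0 × 372.6 / (47.0 + 372.6) = 28.0 × 372.6/419.6 = 24.9 V.

V_out ≈ 24.9 V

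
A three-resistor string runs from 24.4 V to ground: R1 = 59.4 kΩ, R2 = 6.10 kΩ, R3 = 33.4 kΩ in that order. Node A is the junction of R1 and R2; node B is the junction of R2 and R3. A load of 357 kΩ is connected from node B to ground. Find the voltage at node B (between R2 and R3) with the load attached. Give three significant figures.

At node B, R3 is in parallel with the load: R3‖R_L = 30.54 kΩ.
Below node A the resistance is R2 + (R3‖R_L) = 36.64 kΩ, so V_A = 24.4 × 36.64/96.04 = 9.309 V.
Then V_B = V_A × (R3‖R_L)/(R2 + R3‖R_L) = 9.309 × 30.54/36.64 = 7.76 V.

V ≈ 7.76 V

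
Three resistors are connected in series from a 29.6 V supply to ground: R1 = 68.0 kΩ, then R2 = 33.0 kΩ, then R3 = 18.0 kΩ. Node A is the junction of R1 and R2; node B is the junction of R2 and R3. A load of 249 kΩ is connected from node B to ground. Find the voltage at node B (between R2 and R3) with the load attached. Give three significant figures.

V ≈ 4.22 V

At node B, R3 is in parallel with the load: R3‖R_L = 16.79 kΩ.
Below node A the resistance is R2 + (R3‖R_L) = 49.79 kΩ, so V_A = 29.6 × 49.79/117.8 = 12.51 V.
Then V_B = V_A × (R3‖R_L)/(R2 + R3‖R_L) = 12.51 × 16.79/49.79 = 4.22 V.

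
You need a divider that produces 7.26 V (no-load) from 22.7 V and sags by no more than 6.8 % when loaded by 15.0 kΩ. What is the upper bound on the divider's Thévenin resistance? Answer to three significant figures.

R_th ≤ 1.09 kΩ

Loading drop = R_th/(R_th + R_L) ≤ 0.0680, so R_th ≤ R_L · ε/(1−ε) = 15.0 kΩ × 0.0680/0.9320 = 1.09 kΩ.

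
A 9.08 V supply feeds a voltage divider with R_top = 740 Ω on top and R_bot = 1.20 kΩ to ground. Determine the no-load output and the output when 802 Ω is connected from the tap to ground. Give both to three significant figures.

Open-circuit: V = 9.08 × 1200/(740 + 1200) = 5.62 V.
With the load, R_bot becomes R_bot‖R_L = 480.7 Ω, so V = 9.08 × 480.7/1221 = 3.58 V.

Unloaded: 5.62 V; loaded: 3.58 V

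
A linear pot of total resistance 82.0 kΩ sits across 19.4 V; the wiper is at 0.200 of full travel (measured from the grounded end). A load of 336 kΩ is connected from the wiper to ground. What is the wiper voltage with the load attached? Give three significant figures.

The wiper splits the pot into (1−α)R = 65.60 kΩ above and αR = 16.40 kΩ below.
Lower section ‖ load = 15.64 kΩ.
V_wiper = 19.4 × 15.64/(65.60 + 15.64) = 3.73 V.

V ≈ 3.73 V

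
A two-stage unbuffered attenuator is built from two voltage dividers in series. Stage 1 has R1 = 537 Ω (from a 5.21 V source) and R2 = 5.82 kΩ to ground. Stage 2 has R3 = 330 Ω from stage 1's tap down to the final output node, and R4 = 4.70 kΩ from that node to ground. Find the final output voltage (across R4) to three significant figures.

V_out ≈ 4.06 V

Stage 2 presents R3+R4 = 5030 Ω as a load on stage 1's tap.
Stage 1's lower leg becomes R2‖(R3+R4) = 2698 Ω, so V_mid = 5.21 × 2698/3235 = 4.345 V.
Stage 2 is itself unloaded: V_out = V_mid × R4/(R3+R4) = 4.345 × 4700/5030 = 4.06 V.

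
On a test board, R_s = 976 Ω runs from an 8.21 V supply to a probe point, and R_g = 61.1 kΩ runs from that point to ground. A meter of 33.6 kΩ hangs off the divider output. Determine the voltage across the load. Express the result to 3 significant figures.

V_out ≈ 7.86 V

The load sits in parallel with R_g: R_g‖R_L = (61100 × 33600) / (61100 + 33600) = 21680 Ω.
V_out = 8.21 × 21680 / (976 + 21680) = 8.21 × 21680/22650 = 7.86 V.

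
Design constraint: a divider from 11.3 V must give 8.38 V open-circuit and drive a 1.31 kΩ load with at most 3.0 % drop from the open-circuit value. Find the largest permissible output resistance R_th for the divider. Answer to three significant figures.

Loading drop = R_th/(R_th + R_L) ≤ 0.0300, so R_th ≤ R_L · ε/(1−ε) = 1.31 kΩ × 0.0300/0.9700 = 40.5 Ω.
(Any R1, R2 with R2/(R1+R2) = 0.742 and R1‖R2 ≤ 40.5 Ω will meet the spec.)

R_th ≤ 40.5 Ω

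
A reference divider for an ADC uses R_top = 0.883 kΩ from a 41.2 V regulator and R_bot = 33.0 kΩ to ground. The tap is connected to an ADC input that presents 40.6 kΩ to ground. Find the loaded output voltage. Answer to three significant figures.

V_out ≈ 39.3 V

The load sits in parallel with R_bot: R_bot‖R_L = (33000 × 40600) / (33000 + 40600) = 18200 Ω.
V_out = 41.2 × 18200 / (883 + 18200) = 41.2 × 18200/19090 = 39.3 V.
(Unloaded it would have been 40.1 V.)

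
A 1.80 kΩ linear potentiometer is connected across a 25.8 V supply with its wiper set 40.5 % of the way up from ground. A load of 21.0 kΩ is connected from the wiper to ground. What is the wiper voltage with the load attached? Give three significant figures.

The wiper splits the pot into (1−α)R = 1071 Ω above and αR = 729.0 Ω below.
Lower section ‖ load = 704.5 Ω.
V_wiper = 25.8 × 704.5/(1071 + 704.5) = 10.2 V.

V ≈ 10.2 V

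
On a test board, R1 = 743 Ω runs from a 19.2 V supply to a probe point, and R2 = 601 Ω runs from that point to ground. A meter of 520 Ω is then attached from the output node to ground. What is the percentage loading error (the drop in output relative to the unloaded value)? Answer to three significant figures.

39.0 %

Unloaded V = 19.2 × 601/1344 = 8.586 V.
Loaded: R2‖R_L = 278.8 Ω, giving V = 19.2 × 278.8/1022 = 5.239 V.
Drop = (8.586 − 5.239) / 8.586 = 39.0 %.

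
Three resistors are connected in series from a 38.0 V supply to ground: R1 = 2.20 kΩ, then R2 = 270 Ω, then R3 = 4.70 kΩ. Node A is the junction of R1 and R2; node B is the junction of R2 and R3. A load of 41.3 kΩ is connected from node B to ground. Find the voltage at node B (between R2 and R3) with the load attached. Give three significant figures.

V ≈ 24.0 V

At node B, R3 is in parallel with the load: R3‖R_L = 4220 Ω.
Below node A the resistance is R2 + (R3‖R_L) = 4490 Ω, so V_A = 38.0 × 4490/6690 = 25.50 V.
Then V_B = V_A × (R3‖R_L)/(R2 + R3‖R_L) = 25.50 × 4220/4490 = 24.0 V.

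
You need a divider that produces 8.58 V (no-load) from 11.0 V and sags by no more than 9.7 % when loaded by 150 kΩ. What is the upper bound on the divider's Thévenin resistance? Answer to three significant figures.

Loading drop = R_th/(R_th + R_L) ≤ 0.0970, so R_th ≤ R_L · ε/(1−ε) = 150 kΩ × 0.0970/0.9030 = 16.1 kΩ.
(Any R1, R2 with R2/(R1+R2) = 0.780 and R1‖R2 ≤ 16.1 kΩ will meet the spec.)

R_th ≤ 16.1 kΩ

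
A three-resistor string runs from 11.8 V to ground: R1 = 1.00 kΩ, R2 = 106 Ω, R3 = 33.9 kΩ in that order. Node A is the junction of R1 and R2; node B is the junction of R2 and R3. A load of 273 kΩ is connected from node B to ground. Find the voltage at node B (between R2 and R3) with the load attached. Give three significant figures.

V ≈ 11.4 V

At node B, R3 is in parallel with the load: R3‖R_L = 30160 Ω.
Below node A the resistance is R2 + (R3‖R_L) = 30260 Ω, so V_A = 11.8 × 30260/31260 = 11.42 V.
Then V_B = V_A × (R3‖R_L)/(R2 + R3‖R_L) = 11.42 × 30160/30260 = 11.4 V.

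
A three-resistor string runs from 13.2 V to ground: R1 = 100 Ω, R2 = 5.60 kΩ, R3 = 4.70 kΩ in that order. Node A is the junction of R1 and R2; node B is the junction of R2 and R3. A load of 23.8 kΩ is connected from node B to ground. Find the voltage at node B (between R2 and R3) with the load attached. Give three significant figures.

V ≈ 5.38 V

At node B, R3 is in parallel with the load: R3‖R_L = 3925 Ω.
Below node A the resistance is R2 + (R3‖R_L) = 9525 Ω, so V_A = 13.2 × 9525/9625 = 13.06 V.
Then V_B = V_A × (R3‖R_L)/(R2 + R3‖R_L) = 13.06 × 3925/9525 = 5.38 V.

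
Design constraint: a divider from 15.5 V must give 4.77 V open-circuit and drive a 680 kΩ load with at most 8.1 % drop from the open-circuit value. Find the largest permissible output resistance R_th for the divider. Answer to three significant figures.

R_th ≤ 59.9 kΩ

Loading drop = R_th/(R_th + R_L) ≤ 0.0810, so R_th ≤ R_L · ε/(1−ε) = 680 kΩ × 0.0810/0.9190 = 59.9 kΩ.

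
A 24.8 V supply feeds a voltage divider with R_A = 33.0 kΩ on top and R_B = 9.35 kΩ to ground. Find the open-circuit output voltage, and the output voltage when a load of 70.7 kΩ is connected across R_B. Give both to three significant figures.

Unloaded: 5.48 V; loaded: 4.96 V

Open-circuit: V = 24.8 × 9.35/(33.0 + 9.35) = 5.48 V.
With the load, R_B becomes R_B‖R_L = 8.258 kΩ, so V = 24.8 × 8.258/41.26 = 4.96 V.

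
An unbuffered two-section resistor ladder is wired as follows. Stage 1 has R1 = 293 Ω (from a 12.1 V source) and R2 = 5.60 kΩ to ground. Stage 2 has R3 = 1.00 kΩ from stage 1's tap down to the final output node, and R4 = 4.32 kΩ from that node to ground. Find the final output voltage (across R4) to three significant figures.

V_out ≈ 8.87 V

Stage 2 presents R3+R4 = 5320 Ω as a load on stage 1's tap.
Stage 1's lower leg becomes R2‖(R3+R4) = 2728 Ω, so V_mid = 12.1 × 2728/3021 = 10.93 V.
Stage 2 is itself unloaded: V_out = V_mid × R4/(R3+R4) = 10.93 × 4320/5320 = 8.87 V.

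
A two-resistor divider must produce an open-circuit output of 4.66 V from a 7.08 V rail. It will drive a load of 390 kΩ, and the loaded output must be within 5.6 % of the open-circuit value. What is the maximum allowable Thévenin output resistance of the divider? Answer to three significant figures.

R_th ≤ 23.1 kΩ

Loading drop = R_th/(R_th + R_L) ≤ 0.0560, so R_th ≤ R_L · ε/(1−ε) = 390 kΩ × 0.0560/0.9440 = 23.1 kΩ.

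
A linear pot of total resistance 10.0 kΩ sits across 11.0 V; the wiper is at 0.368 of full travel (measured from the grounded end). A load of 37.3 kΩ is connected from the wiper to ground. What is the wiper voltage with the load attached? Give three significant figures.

The wiper splits the pot into (1−α)R = 6.320 kΩ above and αR = 3.680 kΩ below.
Lower section ‖ load = 3.350 kΩ.
V_wiper = 11.0 × 3.350/(6.320 + 3.350) = 3.81 V.

V ≈ 3.81 V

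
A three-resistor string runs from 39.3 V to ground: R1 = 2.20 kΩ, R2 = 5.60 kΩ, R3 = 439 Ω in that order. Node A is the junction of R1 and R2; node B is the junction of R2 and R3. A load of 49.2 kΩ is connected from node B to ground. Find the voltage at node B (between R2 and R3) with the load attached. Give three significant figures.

V ≈ 2.08 V

At node B, R3 is in parallel with the load: R3‖R_L = 435.1 Ω.
Below node A the resistance is R2 + (R3‖R_L) = 6035 Ω, so V_A = 39.3 × 6035/8235 = 28.80 V.
Then V_B = V_A × (R3‖R_L)/(R2 + R3‖R_L) = 28.80 × 435.1/6035 = 2.08 V.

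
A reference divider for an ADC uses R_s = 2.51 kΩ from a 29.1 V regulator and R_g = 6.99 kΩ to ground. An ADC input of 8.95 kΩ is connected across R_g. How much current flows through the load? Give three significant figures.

R_g‖R_L = 3.925 kΩ; V_out = 29.1 × 3.925/6.435 = 17.75 V.
I_L = V_out / R_L = 17.75 / 8.95 kΩ = 1.98 mA.

I_L ≈ 1.98 mA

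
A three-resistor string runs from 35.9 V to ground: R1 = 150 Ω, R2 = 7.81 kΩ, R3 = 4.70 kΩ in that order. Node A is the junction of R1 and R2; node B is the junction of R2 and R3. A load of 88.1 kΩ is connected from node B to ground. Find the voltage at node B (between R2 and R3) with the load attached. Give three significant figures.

At node B, R3 is in parallel with the load: R3‖R_L = 4462 Ω.
Below node A the resistance is R2 + (R3‖R_L) = 12270 Ω, so V_A = 35.9 × 12270/12420 = 35.47 V.
Then V_B = V_A × (R3‖R_L)/(R2 + R3‖R_L) = 35.47 × 4462/12270 = 12.9 V.

V ≈ 12.9 V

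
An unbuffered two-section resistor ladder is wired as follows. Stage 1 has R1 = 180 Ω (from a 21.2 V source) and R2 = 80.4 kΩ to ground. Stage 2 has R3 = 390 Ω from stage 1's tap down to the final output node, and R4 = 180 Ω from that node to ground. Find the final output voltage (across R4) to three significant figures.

V_out ≈ 5.08 V

Stage 2 presents R3+R4 = 570.0 Ω as a load on stage 1's tap.
Stage 1's lower leg becomes R2‖(R3+R4) = 566.0 Ω, so V_mid = 21.2 × 566.0/746.0 = 16.08 V.
Stage 2 is itself unloaded: V_out = V_mid × R4/(R3+R4) = 16.08 × 180/570.0 = 5.08 V.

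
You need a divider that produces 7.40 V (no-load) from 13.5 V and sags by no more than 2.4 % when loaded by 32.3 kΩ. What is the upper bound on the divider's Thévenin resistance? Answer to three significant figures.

R_th ≤ 794 Ω

Loading drop = R_th/(R_th + R_L) ≤ 0.0240, so R_th ≤ R_L · ε/(1−ε) = 32.3 kΩ × 0.0240/0.9760 = 794 Ω.
(Any R1, R2 with R2/(R1+R2) = 0.548 and R1‖R2 ≤ 794 Ω will meet the spec.)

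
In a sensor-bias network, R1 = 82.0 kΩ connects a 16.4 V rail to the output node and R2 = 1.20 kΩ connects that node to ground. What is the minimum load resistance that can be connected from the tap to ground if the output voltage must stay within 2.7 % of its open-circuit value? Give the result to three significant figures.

R_L(min) ≈ 42.6 kΩ

Output resistance R_th = R1‖R2 = (82.0 × 1.20)/83.20 = 1.183 kΩ.
The fractional drop is R_th/(R_th + R_L); requiring this ≤ 0.0270 gives R_L ≥ R_th(1/0.0270 − 1) = 1.183 × 36.04 = 42.6 kΩ.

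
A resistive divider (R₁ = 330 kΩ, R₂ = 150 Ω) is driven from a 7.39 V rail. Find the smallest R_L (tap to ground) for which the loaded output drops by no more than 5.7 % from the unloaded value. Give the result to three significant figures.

R_L(min) ≈ 2.48 kΩ

Output resistance R_th = R₁‖R₂ = (330000 × 150)/330200 = 149.9 Ω.
The fractional drop is R_th/(R_th + R_L); requiring this ≤ 0.0570 gives R_L ≥ R_th(1/0.0570 − 1) = 149.9 × 16.54 = 2.48 kΩ.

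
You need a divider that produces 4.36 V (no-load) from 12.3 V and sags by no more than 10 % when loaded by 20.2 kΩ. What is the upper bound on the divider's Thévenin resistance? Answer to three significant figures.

Loading drop = R_th/(R_th + R_L) ≤ 0.100, so R_th ≤ R_L · ε/(1−ε) = 20.2 kΩ × 0.100/0.9000 = 2.24 kΩ.
(Any R1, R2 with R2/(R1+R2) = 0.354 and R1‖R2 ≤ 2.24 kΩ will meet the spec.)

R_th ≤ 2.24 kΩ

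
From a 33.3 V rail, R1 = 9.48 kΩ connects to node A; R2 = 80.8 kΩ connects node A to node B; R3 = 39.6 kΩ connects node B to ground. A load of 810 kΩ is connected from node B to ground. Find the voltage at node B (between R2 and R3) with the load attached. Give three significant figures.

V ≈ 9.82 V

At node B, R3 is in parallel with the load: R3‖R_L = 37.75 kΩ.
Below node A the resistance is R2 + (R3‖R_L) = 118.6 kΩ, so V_A = 33.3 × 118.6/128.0 = 30.83 V.
Then V_B = V_A × (R3‖R_L)/(R2 + R3‖R_L) = 30.83 × 37.75/118.6 = 9.82 V.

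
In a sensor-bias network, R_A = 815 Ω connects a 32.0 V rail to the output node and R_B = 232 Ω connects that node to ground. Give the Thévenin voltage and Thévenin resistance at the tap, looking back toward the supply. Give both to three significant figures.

V_th = 7.09 V, R_th = 181 Ω

V_th is the open-circuit tap voltage: 32.0 × 232/(815 + 232) = 7.09 V.
With the supply zeroed, R_A and R_B appear in parallel from the tap: R_th = R_A‖R_B = (815 × 232)/1047 = 181 Ω.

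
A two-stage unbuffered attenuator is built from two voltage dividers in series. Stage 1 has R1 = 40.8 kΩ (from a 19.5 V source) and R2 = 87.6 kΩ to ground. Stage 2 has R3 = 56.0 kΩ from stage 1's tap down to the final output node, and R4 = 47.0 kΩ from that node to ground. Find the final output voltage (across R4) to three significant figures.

V_out ≈ 4.78 V

Stage 2 presents R3+R4 = 103.0 kΩ as a load on stage 1's tap.
Stage 1's lower leg becomes R2‖(R3+R4) = 47.34 kΩ, so V_mid = 19.5 × 47.34/88.14 = 10.47 V.
Stage 2 is itself unloaded: V_out = V_mid × R4/(R3+R4) = 10.47 × 47.0/103.0 = 4.78 V.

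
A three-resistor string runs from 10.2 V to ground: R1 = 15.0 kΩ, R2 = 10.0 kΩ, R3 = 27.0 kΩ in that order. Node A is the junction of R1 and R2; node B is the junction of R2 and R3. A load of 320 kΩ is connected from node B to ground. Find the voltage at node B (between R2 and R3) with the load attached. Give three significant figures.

At node B, R3 is in parallel with the load: R3‖R_L = 24.90 kΩ.
Below node A the resistance is R2 + (R3‖R_L) = 34.90 kΩ, so V_A = 10.2 × 34.90/49.90 = 7.134 V.
Then V_B = V_A × (R3‖R_L)/(R2 + R3‖R_L) = 7.134 × 24.90/34.90 = 5.09 V.

V ≈ 5.09 V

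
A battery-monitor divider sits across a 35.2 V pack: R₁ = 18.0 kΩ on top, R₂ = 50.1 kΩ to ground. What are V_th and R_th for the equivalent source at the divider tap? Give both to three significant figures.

V_th = 25.9 V, R_th = 13.2 kΩ

V_th is the open-circuit tap voltage: 35.2 × 50.1/(18.0 + 50.1) = 25.9 V.
With the supply zeroed, R₁ and R₂ appear in parallel from the tap: R_th = R₁‖R₂ = (18.0 × 50.1)/68.10 = 13.2 kΩ.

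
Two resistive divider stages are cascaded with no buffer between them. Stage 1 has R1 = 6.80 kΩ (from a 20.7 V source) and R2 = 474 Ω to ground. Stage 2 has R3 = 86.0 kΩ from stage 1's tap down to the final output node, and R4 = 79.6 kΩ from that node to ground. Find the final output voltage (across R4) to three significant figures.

Stage 2 presents R3+R4 = 165600 Ω as a load on stage 1's tap.
Stage 1's lower leg becomes R2‖(R3+R4) = 472.6 Ω, so V_mid = 20.7 × 472.6/7273 = 1.345 V.
Stage 2 is itself unloaded: V_out = V_mid × R4/(R3+R4) = 1.345 × 79600/165600 = 0.647 V.

V_out ≈ 0.647 V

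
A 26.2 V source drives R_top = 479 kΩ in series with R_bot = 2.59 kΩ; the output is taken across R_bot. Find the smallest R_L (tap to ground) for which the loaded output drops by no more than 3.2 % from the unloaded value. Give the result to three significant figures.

Output resistance R_th = R_top‖R_bot = (479 × 2.59)/481.6 = 2.576 kΩ.
The fractional drop is R_th/(R_th + R_L); requiring this ≤ 0.0320 gives R_L ≥ R_th(1/0.0320 − 1) = 2.576 × 30.25 = 77.9 kΩ.

R_L(min) ≈ 77.9 kΩ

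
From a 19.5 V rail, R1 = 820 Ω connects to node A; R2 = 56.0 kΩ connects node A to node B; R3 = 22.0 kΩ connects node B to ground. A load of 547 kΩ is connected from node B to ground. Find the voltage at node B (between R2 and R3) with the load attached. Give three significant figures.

V ≈ 5.29 V

At node B, R3 is in parallel with the load: R3‖R_L = 21150 Ω.
Below node A the resistance is R2 + (R3‖R_L) = 77150 Ω, so V_A = 19.5 × 77150/77970 = 19.29 V.
Then V_B = V_A × (R3‖R_L)/(R2 + R3‖R_L) = 19.29 × 21150/77150 = 5.29 V.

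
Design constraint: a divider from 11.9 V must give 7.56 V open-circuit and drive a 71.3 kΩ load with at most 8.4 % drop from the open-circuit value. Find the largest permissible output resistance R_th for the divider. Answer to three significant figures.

R_th ≤ 6.54 kΩ

Loading drop = R_th/(R_th + R_L) ≤ 0.0840, so R_th ≤ R_L · ε/(1−ε) = 71.3 kΩ × 0.0840/0.9160 = 6.54 kΩ.
(Any R1, R2 with R2/(R1+R2) = 0.635 and R1‖R2 ≤ 6.54 kΩ will meet the spec.)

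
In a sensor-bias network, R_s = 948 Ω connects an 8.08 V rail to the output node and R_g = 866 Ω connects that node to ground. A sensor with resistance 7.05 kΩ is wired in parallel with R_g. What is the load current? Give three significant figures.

R_g‖R_L = 771.3 Ω; V_out = 8.08 × 771.3/1719 = 3.625 V.
I_L = V_out / R_L = 3.625 / 7.05 kΩ = 0.514 mA.

I_L ≈ 0.514 mA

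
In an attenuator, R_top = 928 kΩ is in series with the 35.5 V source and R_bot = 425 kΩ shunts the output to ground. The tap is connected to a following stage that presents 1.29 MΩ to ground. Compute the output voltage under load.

V_out ≈ 9.10 V

The load sits in parallel with R_bot: R_bot‖R_L = (425 × 1290) / (425 + 1290) = 319.7 kΩ.
V_out = 35.5 × 319.7 / (928 + 319.7) = 35.5 × 319.7/1248 = 9.10 V.
(Unloaded it would have been 11.2 V.)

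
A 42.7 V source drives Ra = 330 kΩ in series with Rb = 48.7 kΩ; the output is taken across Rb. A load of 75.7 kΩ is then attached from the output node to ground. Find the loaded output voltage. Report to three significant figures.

V_out ≈ 3.52 V

The load sits in parallel with Rb: Rb‖R_L = (48.7 × 75.7) / (48.7 + 75.7) = 29.63 kΩ.
V_out = 42.7 × 29.63 / (330 + 29.63) = 42.7 × 29.63/359.6 = 3.52 V.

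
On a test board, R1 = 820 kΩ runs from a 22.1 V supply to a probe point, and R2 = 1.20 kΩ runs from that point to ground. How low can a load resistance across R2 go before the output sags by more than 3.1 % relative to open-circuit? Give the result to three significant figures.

Output resistance R_th = R1‖R2 = (820 × 1.20)/821.2 = 1.198 kΩ.
The fractional drop is R_th/(R_th + R_L); requiring this ≤ 0.0310 gives R_L ≥ R_th(1/0.0310 − 1) = 1.198 × 31.26 = 37.5 kΩ.

R_L(min) ≈ 37.5 kΩ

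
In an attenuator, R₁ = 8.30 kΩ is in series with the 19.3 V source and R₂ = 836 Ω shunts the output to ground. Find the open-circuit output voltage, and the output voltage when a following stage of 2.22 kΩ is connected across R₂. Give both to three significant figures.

Unloaded: 1.77 V; loaded: 1.32 V

Open-circuit: V = 19.3 × 836/(8300 + 836) = 1.77 V.
With the load, R₂ becomes R₂‖R_L = 607.3 Ω, so V = 19.3 × 607.3/8907 = 1.32 V.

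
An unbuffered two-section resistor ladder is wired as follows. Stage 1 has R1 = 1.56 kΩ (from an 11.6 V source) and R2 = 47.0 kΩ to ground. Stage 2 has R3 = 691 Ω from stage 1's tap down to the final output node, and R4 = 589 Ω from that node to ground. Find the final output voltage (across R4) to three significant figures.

Stage 2 presents R3+R4 = 1280 Ω as a load on stage 1's tap.
Stage 1's lower leg becomes R2‖(R3+R4) = 1246 Ω, so V_mid = 11.6 × 1246/2806 = 5.151 V.
Stage 2 is itself unloaded: V_out = V_mid × R4/(R3+R4) = 5.151 × 589/1280 = 2.37 V.

V_out ≈ 2.37 V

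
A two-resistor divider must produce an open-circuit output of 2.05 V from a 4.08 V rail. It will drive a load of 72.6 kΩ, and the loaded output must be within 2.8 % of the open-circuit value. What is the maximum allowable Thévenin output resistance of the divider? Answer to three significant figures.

Loading drop = R_th/(R_th + R_L) ≤ 0.0280, so R_th ≤ R_L · ε/(1−ε) = 72.6 kΩ × 0.0280/0.9720 = 2.09 kΩ.
(Any R1, R2 with R2/(R1+R2) = 0.502 and R1‖R2 ≤ 2.09 kΩ will meet the spec.)

R_th ≤ 2.09 kΩ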